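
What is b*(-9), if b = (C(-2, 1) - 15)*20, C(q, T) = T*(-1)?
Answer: 2880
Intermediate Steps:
C(q, T) = -T
b = -320 (b = (-1*1 - 15)*20 = (-1 - 15)*20 = -16*20 = -320)
b*(-9) = -320*(-9) = 2880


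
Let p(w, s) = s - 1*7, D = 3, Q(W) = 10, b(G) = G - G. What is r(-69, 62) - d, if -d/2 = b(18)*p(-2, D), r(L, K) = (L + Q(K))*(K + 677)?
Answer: -43601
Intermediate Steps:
b(G) = 0
p(w, s) = -7 + s (p(w, s) = s - 7 = -7 + s)
r(L, K) = (10 + L)*(677 + K) (r(L, K) = (L + 10)*(K + 677) = (10 + L)*(677 + K))
d = 0 (d = -0*(-7 + 3) = -0*(-4) = -2*0 = 0)
r(-69, 62) - d = (6770 + 10*62 + 677*(-69) + 62*(-69)) - 1*0 = (6770 + 620 - 46713 - 4278) + 0 = -43601 + 0 = -43601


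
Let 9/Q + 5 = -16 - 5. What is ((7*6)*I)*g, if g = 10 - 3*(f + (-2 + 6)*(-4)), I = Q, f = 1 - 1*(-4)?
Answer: -8127/13 ≈ -625.15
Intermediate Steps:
f = 5 (f = 1 + 4 = 5)
Q = -9/26 (Q = 9/(-5 + (-16 - 5)) = 9/(-5 - 21) = 9/(-26) = 9*(-1/26) = -9/26 ≈ -0.34615)
I = -9/26 ≈ -0.34615
g = 43 (g = 10 - 3*(5 + (-2 + 6)*(-4)) = 10 - 3*(5 + 4*(-4)) = 10 - 3*(5 - 16) = 10 - 3*(-11) = 10 + 33 = 43)
((7*6)*I)*g = ((7*6)*(-9/26))*43 = (42*(-9/26))*43 = -189/13*43 = -8127/13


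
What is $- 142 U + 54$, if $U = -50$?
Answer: $7154$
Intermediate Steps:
$- 142 U + 54 = \left(-142\right) \left(-50\right) + 54 = 7100 + 54 = 7154$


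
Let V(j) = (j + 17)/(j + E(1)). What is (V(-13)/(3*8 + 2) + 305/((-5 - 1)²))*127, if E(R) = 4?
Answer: 167513/156 ≈ 1073.8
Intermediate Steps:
V(j) = (17 + j)/(4 + j) (V(j) = (j + 17)/(j + 4) = (17 + j)/(4 + j))
(V(-13)/(3*8 + 2) + 305/((-5 - 1)²))*127 = (((17 - 13)/(4 - 13))/(3*8 + 2) + 305/((-5 - 1)²))*127 = ((4/(-9))/(24 + 2) + 305/((-6)²))*127 = (-⅑*4/26 + 305/36)*127 = (-4/9*1/26 + 305*(1/36))*127 = (-2/117 + 305/36)*127 = (1319/156)*127 = 167513/156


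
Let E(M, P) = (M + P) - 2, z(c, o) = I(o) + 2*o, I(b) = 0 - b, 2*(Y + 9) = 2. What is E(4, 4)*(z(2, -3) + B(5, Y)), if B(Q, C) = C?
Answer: -66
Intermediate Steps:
Y = -8 (Y = -9 + (½)*2 = -9 + 1 = -8)
I(b) = -b
z(c, o) = o (z(c, o) = -o + 2*o = o)
E(M, P) = -2 + M + P
E(4, 4)*(z(2, -3) + B(5, Y)) = (-2 + 4 + 4)*(-3 - 8) = 6*(-11) = -66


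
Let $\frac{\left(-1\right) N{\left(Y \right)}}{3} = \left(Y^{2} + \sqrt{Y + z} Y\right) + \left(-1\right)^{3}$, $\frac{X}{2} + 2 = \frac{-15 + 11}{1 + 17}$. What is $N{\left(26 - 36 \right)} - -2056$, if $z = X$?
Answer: $1759 + 10 i \sqrt{130} \approx 1759.0 + 114.02 i$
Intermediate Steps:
$X = - \frac{40}{9}$ ($X = -4 + 2 \frac{-15 + 11}{1 + 17} = -4 + 2 \left(- \frac{4}{18}\right) = -4 + 2 \left(\left(-4\right) \frac{1}{18}\right) = -4 + 2 \left(- \frac{2}{9}\right) = -4 - \frac{4}{9} = - \frac{40}{9} \approx -4.4444$)
$z = - \frac{40}{9} \approx -4.4444$
$N{\left(Y \right)} = 3 - 3 Y^{2} - 3 Y \sqrt{- \frac{40}{9} + Y}$ ($N{\left(Y \right)} = - 3 \left(\left(Y^{2} + \sqrt{Y - \frac{40}{9}} Y\right) + \left(-1\right)^{3}\right) = - 3 \left(\left(Y^{2} + \sqrt{- \frac{40}{9} + Y} Y\right) - 1\right) = - 3 \left(\left(Y^{2} + Y \sqrt{- \frac{40}{9} + Y}\right) - 1\right) = - 3 \left(-1 + Y^{2} + Y \sqrt{- \frac{40}{9} + Y}\right) = 3 - 3 Y^{2} - 3 Y \sqrt{- \frac{40}{9} + Y}$)
$N{\left(26 - 36 \right)} - -2056 = \left(3 - 3 \left(26 - 36\right)^{2} - \left(26 - 36\right) \sqrt{-40 + 9 \left(26 - 36\right)}\right) - -2056 = \left(3 - 3 \left(26 - 36\right)^{2} - \left(26 - 36\right) \sqrt{-40 + 9 \left(26 - 36\right)}\right) + 2056 = \left(3 - 3 \left(-10\right)^{2} - - 10 \sqrt{-40 + 9 \left(-10\right)}\right) + 2056 = \left(3 - 300 - - 10 \sqrt{-40 - 90}\right) + 2056 = \left(3 - 300 - - 10 \sqrt{-130}\right) + 2056 = \left(3 - 300 - - 10 i \sqrt{130}\right) + 2056 = \left(3 - 300 + 10 i \sqrt{130}\right) + 2056 = \left(-297 + 10 i \sqrt{130}\right) + 2056 = 1759 + 10 i \sqrt{130}$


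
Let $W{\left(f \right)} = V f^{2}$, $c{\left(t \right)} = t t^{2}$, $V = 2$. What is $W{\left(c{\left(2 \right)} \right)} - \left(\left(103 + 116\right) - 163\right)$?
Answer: $72$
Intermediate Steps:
$c{\left(t \right)} = t^{3}$
$W{\left(f \right)} = 2 f^{2}$
$W{\left(c{\left(2 \right)} \right)} - \left(\left(103 + 116\right) - 163\right) = 2 \left(2^{3}\right)^{2} - \left(\left(103 + 116\right) - 163\right) = 2 \cdot 8^{2} - \left(219 - 163\right) = 2 \cdot 64 - 56 = 128 - 56 = 72$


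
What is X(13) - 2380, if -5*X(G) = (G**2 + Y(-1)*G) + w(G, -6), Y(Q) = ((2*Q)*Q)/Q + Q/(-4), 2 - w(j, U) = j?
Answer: -48141/20 ≈ -2407.1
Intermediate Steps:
w(j, U) = 2 - j
Y(Q) = 7*Q/4 (Y(Q) = (2*Q**2)/Q + Q*(-1/4) = 2*Q - Q/4 = 7*Q/4)
X(G) = -2/5 - G**2/5 + 11*G/20 (X(G) = -((G**2 + ((7/4)*(-1))*G) + (2 - G))/5 = -((G**2 - 7*G/4) + (2 - G))/5 = -(2 + G**2 - 11*G/4)/5 = -2/5 - G**2/5 + 11*G/20)
X(13) - 2380 = (-2/5 - 1/5*13**2 + (11/20)*13) - 2380 = (-2/5 - 1/5*169 + 143/20) - 2380 = (-2/5 - 169/5 + 143/20) - 2380 = -541/20 - 2380 = -48141/20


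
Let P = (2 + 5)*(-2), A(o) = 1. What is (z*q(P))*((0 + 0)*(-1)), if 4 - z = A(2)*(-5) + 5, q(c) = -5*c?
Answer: 0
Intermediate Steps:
P = -14 (P = 7*(-2) = -14)
z = 4 (z = 4 - (1*(-5) + 5) = 4 - (-5 + 5) = 4 - 1*0 = 4 + 0 = 4)
(z*q(P))*((0 + 0)*(-1)) = (4*(-5*(-14)))*((0 + 0)*(-1)) = (4*70)*(0*(-1)) = 280*0 = 0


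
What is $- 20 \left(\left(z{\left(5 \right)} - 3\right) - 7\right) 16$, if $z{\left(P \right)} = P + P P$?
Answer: $-6400$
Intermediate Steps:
$z{\left(P \right)} = P + P^{2}$
$- 20 \left(\left(z{\left(5 \right)} - 3\right) - 7\right) 16 = - 20 \left(\left(5 \left(1 + 5\right) - 3\right) - 7\right) 16 = - 20 \left(\left(5 \cdot 6 - 3\right) - 7\right) 16 = - 20 \left(\left(30 - 3\right) - 7\right) 16 = - 20 \left(27 - 7\right) 16 = \left(-20\right) 20 \cdot 16 = \left(-400\right) 16 = -6400$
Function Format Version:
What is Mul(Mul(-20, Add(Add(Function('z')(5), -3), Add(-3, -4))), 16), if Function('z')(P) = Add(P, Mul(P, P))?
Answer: -6400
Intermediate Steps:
Function('z')(P) = Add(P, Pow(P, 2))
Mul(Mul(-20, Add(Add(Function('z')(5), -3), Add(-3, -4))), 16) = Mul(Mul(-20, Add(Add(Mul(5, Add(1, 5)), -3), Add(-3, -4))), 16) = Mul(Mul(-20, Add(Add(Mul(5, 6), -3), -7)), 16) = Mul(Mul(-20, Add(Add(30, -3), -7)), 16) = Mul(Mul(-20, Add(27, -7)), 16) = Mul(Mul(-20, 20), 16) = Mul(-400, 16) = -6400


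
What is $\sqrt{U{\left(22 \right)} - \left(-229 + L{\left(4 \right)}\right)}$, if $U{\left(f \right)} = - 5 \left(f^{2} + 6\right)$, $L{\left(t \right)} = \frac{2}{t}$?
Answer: $\frac{i \sqrt{8886}}{2} \approx 47.133 i$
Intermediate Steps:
$U{\left(f \right)} = -30 - 5 f^{2}$ ($U{\left(f \right)} = - 5 \left(6 + f^{2}\right) = -30 - 5 f^{2}$)
$\sqrt{U{\left(22 \right)} - \left(-229 + L{\left(4 \right)}\right)} = \sqrt{\left(-30 - 5 \cdot 22^{2}\right) + \left(229 - \frac{2}{4}\right)} = \sqrt{\left(-30 - 2420\right) + \left(229 - 2 \cdot \frac{1}{4}\right)} = \sqrt{\left(-30 - 2420\right) + \left(229 - \frac{1}{2}\right)} = \sqrt{-2450 + \left(229 - \frac{1}{2}\right)} = \sqrt{-2450 + \frac{457}{2}} = \sqrt{- \frac{4443}{2}} = \frac{i \sqrt{8886}}{2}$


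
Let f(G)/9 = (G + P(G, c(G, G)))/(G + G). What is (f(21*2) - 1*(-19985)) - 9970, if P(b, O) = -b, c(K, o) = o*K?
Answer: 10015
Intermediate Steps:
c(K, o) = K*o
f(G) = 0 (f(G) = 9*((G - G)/(G + G)) = 9*(0/((2*G))) = 9*(0*(1/(2*G))) = 9*0 = 0)
(f(21*2) - 1*(-19985)) - 9970 = (0 - 1*(-19985)) - 9970 = (0 + 19985) - 9970 = 19985 - 9970 = 10015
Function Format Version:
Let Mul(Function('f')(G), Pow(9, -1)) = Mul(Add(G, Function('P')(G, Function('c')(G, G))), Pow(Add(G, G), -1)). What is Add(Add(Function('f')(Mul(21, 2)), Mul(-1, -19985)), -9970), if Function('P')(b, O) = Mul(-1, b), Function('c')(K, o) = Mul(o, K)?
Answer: 10015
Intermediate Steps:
Function('c')(K, o) = Mul(K, o)
Function('f')(G) = 0 (Function('f')(G) = Mul(9, Mul(Add(G, Mul(-1, G)), Pow(Add(G, G), -1))) = Mul(9, Mul(0, Pow(Mul(2, G), -1))) = Mul(9, Mul(0, Mul(Rational(1, 2), Pow(G, -1)))) = Mul(9, 0) = 0)
Add(Add(Function('f')(Mul(21, 2)), Mul(-1, -19985)), -9970) = Add(Add(0, Mul(-1, -19985)), -9970) = Add(Add(0, 19985), -9970) = Add(19985, -9970) = 10015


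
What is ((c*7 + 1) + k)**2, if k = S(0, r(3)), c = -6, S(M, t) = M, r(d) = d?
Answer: 1681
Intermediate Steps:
k = 0
((c*7 + 1) + k)**2 = ((-6*7 + 1) + 0)**2 = ((-42 + 1) + 0)**2 = (-41 + 0)**2 = (-41)**2 = 1681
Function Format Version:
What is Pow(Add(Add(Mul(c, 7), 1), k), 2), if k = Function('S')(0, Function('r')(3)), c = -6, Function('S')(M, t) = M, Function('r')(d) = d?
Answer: 1681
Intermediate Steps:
k = 0
Pow(Add(Add(Mul(c, 7), 1), k), 2) = Pow(Add(Add(Mul(-6, 7), 1), 0), 2) = Pow(Add(Add(-42, 1), 0), 2) = Pow(Add(-41, 0), 2) = Pow(-41, 2) = 1681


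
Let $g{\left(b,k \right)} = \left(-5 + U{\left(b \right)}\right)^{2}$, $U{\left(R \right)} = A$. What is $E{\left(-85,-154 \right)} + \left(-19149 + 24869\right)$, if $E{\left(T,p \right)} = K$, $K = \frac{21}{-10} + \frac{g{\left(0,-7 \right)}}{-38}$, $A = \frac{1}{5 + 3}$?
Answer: $\frac{69522059}{12160} \approx 5717.3$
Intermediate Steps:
$A = \frac{1}{8} \approx 0.125$
$U{\left(R \right)} = \frac{1}{8}$
$g{\left(b,k \right)} = \frac{1521}{64}$ ($g{\left(b,k \right)} = \left(-5 + \frac{1}{8}\right)^{2} = \left(- \frac{39}{8}\right)^{2} = \frac{1521}{64}$)
$K = - \frac{33141}{12160}$ ($K = \frac{21}{-10} + \frac{1521}{64 \left(-38\right)} = 21 \left(- \frac{1}{10}\right) + \frac{1521}{64} \left(- \frac{1}{38}\right) = - \frac{21}{10} - \frac{1521}{2432} = - \frac{33141}{12160} \approx -2.7254$)
$E{\left(T,p \right)} = - \frac{33141}{12160}$
$E{\left(-85,-154 \right)} + \left(-19149 + 24869\right) = - \frac{33141}{12160} + \left(-19149 + 24869\right) = - \frac{33141}{12160} + 5720 = \frac{69522059}{12160}$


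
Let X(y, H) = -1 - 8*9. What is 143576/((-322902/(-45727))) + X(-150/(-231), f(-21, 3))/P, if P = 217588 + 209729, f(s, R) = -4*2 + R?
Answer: 467577361758923/22996918989 ≈ 20332.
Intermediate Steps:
f(s, R) = -8 + R
P = 427317
X(y, H) = -73 (X(y, H) = -1 - 72 = -73)
143576/((-322902/(-45727))) + X(-150/(-231), f(-21, 3))/P = 143576/((-322902/(-45727))) - 73/427317 = 143576/((-322902*(-1/45727))) - 73*1/427317 = 143576/(322902/45727) - 73/427317 = 143576*(45727/322902) - 73/427317 = 3282649876/161451 - 73/427317 = 467577361758923/22996918989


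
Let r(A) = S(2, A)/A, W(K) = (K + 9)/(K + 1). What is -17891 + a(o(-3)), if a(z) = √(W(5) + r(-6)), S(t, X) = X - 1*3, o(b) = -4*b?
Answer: -17891 + √138/6 ≈ -17889.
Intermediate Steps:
W(K) = (9 + K)/(1 + K)
S(t, X) = -3 + X (S(t, X) = X - 3 = -3 + X)
r(A) = (-3 + A)/A
a(z) = √138/6 (a(z) = √((9 + 5)/(1 + 5) + (-3 - 6)/(-6)) = √(14/6 - ⅙*(-9)) = √((⅙)*14 + 3/2) = √(7/3 + 3/2) = √(23/6) = √138/6)
-17891 + a(o(-3)) = -17891 + √138/6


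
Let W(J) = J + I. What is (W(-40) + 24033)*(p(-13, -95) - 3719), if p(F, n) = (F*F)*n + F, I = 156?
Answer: -477836263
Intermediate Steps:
p(F, n) = F + n*F² (p(F, n) = F²*n + F = n*F² + F = F + n*F²)
W(J) = 156 + J (W(J) = J + 156 = 156 + J)
(W(-40) + 24033)*(p(-13, -95) - 3719) = ((156 - 40) + 24033)*(-13*(1 - 13*(-95)) - 3719) = (116 + 24033)*(-13*(1 + 1235) - 3719) = 24149*(-13*1236 - 3719) = 24149*(-16068 - 3719) = 24149*(-19787) = -477836263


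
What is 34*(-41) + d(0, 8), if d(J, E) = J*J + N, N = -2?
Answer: -1396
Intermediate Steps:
d(J, E) = -2 + J² (d(J, E) = J*J - 2 = J² - 2 = -2 + J²)
34*(-41) + d(0, 8) = 34*(-41) + (-2 + 0²) = -1394 + (-2 + 0) = -1394 - 2 = -1396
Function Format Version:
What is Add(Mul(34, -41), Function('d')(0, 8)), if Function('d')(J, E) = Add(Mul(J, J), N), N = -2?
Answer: -1396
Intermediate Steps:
Function('d')(J, E) = Add(-2, Pow(J, 2)) (Function('d')(J, E) = Add(Mul(J, J), -2) = Add(Pow(J, 2), -2) = Add(-2, Pow(J, 2)))
Add(Mul(34, -41), Function('d')(0, 8)) = Add(Mul(34, -41), Add(-2, Pow(0, 2))) = Add(-1394, Add(-2, 0)) = Add(-1394, -2) = -1396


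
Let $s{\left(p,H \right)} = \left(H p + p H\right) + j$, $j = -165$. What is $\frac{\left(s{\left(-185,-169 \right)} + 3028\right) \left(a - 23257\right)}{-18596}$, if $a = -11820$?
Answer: $\frac{2293790261}{18596} \approx 1.2335 \cdot 10^{5}$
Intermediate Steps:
$s{\left(p,H \right)} = -165 + 2 H p$ ($s{\left(p,H \right)} = \left(H p + p H\right) - 165 = \left(H p + H p\right) - 165 = 2 H p - 165 = -165 + 2 H p$)
$\frac{\left(s{\left(-185,-169 \right)} + 3028\right) \left(a - 23257\right)}{-18596} = \frac{\left(\left(-165 + 2 \left(-169\right) \left(-185\right)\right) + 3028\right) \left(-11820 - 23257\right)}{-18596} = \left(\left(-165 + 62530\right) + 3028\right) \left(-35077\right) \left(- \frac{1}{18596}\right) = \left(62365 + 3028\right) \left(-35077\right) \left(- \frac{1}{18596}\right) = 65393 \left(-35077\right) \left(- \frac{1}{18596}\right) = \left(-2293790261\right) \left(- \frac{1}{18596}\right) = \frac{2293790261}{18596}$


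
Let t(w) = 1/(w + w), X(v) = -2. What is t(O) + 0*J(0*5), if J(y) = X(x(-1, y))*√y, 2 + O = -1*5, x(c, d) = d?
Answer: -1/14 ≈ -0.071429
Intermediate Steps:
O = -7 (O = -2 - 1*5 = -2 - 5 = -7)
t(w) = 1/(2*w)
J(y) = -2*√y
t(O) + 0*J(0*5) = (½)/(-7) + 0*(-2*√(0*5)) = (½)*(-⅐) + 0*(-2*√0) = -1/14 + 0*(-2*0) = -1/14 + 0*0 = -1/14 + 0 = -1/14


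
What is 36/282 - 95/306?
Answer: -2629/14382 ≈ -0.18280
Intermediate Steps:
36/282 - 95/306 = 36*(1/282) - 95*1/306 = 6/47 - 95/306 = -2629/14382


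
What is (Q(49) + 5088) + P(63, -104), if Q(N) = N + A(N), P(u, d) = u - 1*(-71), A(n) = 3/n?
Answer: 258282/49 ≈ 5271.1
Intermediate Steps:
P(u, d) = 71 + u (P(u, d) = u + 71 = 71 + u)
Q(N) = N + 3/N
(Q(49) + 5088) + P(63, -104) = ((49 + 3/49) + 5088) + (71 + 63) = ((49 + 3*(1/49)) + 5088) + 134 = ((49 + 3/49) + 5088) + 134 = (2404/49 + 5088) + 134 = 251716/49 + 134 = 258282/49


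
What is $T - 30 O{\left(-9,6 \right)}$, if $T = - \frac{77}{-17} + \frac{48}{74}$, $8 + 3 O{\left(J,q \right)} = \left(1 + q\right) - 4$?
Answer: $\frac{34707}{629} \approx 55.178$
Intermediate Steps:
$O{\left(J,q \right)} = - \frac{11}{3} + \frac{q}{3}$ ($O{\left(J,q \right)} = - \frac{8}{3} + \frac{\left(1 + q\right) - 4}{3} = - \frac{8}{3} + \frac{-3 + q}{3} = - \frac{8}{3} + \left(-1 + \frac{q}{3}\right) = - \frac{11}{3} + \frac{q}{3}$)
$T = \frac{3257}{629}$ ($T = \left(-77\right) \left(- \frac{1}{17}\right) + 48 \cdot \frac{1}{74} = \frac{77}{17} + \frac{24}{37} = \frac{3257}{629} \approx 5.1781$)
$T - 30 O{\left(-9,6 \right)} = \frac{3257}{629} - 30 \left(- \frac{11}{3} + \frac{1}{3} \cdot 6\right) = \frac{3257}{629} - 30 \left(- \frac{11}{3} + 2\right) = \frac{3257}{629} - -50 = \frac{3257}{629} + 50 = \frac{34707}{629}$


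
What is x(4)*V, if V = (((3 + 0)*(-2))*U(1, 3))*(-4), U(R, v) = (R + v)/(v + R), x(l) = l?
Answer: 96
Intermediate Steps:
U(R, v) = 1 (U(R, v) = (R + v)/(R + v) = 1)
V = 24 (V = (((3 + 0)*(-2))*1)*(-4) = ((3*(-2))*1)*(-4) = -6*1*(-4) = -6*(-4) = 24)
x(4)*V = 4*24 = 96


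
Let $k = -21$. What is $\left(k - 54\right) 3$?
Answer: $-225$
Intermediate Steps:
$\left(k - 54\right) 3 = \left(-21 - 54\right) 3 = \left(-75\right) 3 = -225$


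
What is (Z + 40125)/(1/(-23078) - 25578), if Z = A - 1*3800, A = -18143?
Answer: -419604196/590289085 ≈ -0.71084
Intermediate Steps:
Z = -21943 (Z = -18143 - 1*3800 = -18143 - 3800 = -21943)
(Z + 40125)/(1/(-23078) - 25578) = (-21943 + 40125)/(1/(-23078) - 25578) = 18182/(-1/23078 - 25578) = 18182/(-590289085/23078) = 18182*(-23078/590289085) = -419604196/590289085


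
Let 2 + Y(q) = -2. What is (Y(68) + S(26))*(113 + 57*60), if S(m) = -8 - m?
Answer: -134254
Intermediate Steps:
Y(q) = -4 (Y(q) = -2 - 2 = -4)
(Y(68) + S(26))*(113 + 57*60) = (-4 + (-8 - 1*26))*(113 + 57*60) = (-4 + (-8 - 26))*(113 + 3420) = (-4 - 34)*3533 = -38*3533 = -134254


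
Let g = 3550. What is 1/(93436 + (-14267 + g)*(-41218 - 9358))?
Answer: 1/542116428 ≈ 1.8446e-9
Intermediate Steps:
1/(93436 + (-14267 + g)*(-41218 - 9358)) = 1/(93436 + (-14267 + 3550)*(-41218 - 9358)) = 1/(93436 - 10717*(-50576)) = 1/(93436 + 542022992) = 1/542116428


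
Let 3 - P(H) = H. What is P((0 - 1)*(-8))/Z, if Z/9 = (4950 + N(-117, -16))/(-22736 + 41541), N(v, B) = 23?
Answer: -94025/44757 ≈ -2.1008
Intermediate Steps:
P(H) = 3 - H
Z = 44757/18805 (Z = 9*((4950 + 23)/(-22736 + 41541)) = 9*(4973/18805) = 44757/18805 ≈ 2.3801)
P((0 - 1)*(-8))/Z = (3 - (0 - 1)*(-8))/(44757/18805) = (3 - (-1)*(-8))*(18805/44757) = (3 - 1*8)*(18805/44757) = (3 - 8)*(18805/44757) = -5*18805/44757 = -94025/44757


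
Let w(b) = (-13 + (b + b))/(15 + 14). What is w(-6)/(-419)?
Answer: 25/12151 ≈ 0.0020574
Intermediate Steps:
w(b) = -13/29 + 2*b/29 (w(b) = (-13 + 2*b)/29 = (-13 + 2*b)*(1/29) = -13/29 + 2*b/29)
w(-6)/(-419) = (-13/29 + (2/29)*(-6))/(-419) = (-13/29 - 12/29)*(-1/419) = -25/29*(-1/419) = 25/12151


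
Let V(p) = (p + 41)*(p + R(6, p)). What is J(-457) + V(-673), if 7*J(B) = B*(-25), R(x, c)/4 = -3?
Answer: 3041865/7 ≈ 4.3455e+5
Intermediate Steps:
R(x, c) = -12 (R(x, c) = 4*(-3) = -12)
J(B) = -25*B/7 (J(B) = (B*(-25))/7 = (-25*B)/7 = -25*B/7)
V(p) = (-12 + p)*(41 + p) (V(p) = (p + 41)*(p - 12) = (41 + p)*(-12 + p) = (-12 + p)*(41 + p))
J(-457) + V(-673) = -25/7*(-457) + (-492 + (-673)**2 + 29*(-673)) = 11425/7 + (-492 + 452929 - 19517) = 11425/7 + 432920 = 3041865/7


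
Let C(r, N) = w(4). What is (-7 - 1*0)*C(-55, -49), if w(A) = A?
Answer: -28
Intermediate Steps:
C(r, N) = 4
(-7 - 1*0)*C(-55, -49) = (-7 - 1*0)*4 = (-7 + 0)*4 = -7*4 = -28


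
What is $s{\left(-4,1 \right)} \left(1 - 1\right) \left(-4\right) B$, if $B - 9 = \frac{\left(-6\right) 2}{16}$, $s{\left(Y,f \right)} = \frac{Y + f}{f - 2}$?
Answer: $0$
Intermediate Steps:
$s{\left(Y,f \right)} = \frac{Y + f}{-2 + f}$
$B = \frac{33}{4}$ ($B = 9 + \frac{\left(-6\right) 2}{16} = 9 - \frac{3}{4} = \frac{33}{4} \approx 8.25$)
$s{\left(-4,1 \right)} \left(1 - 1\right) \left(-4\right) B = \frac{-4 + 1}{-2 + 1} \left(1 - 1\right) \left(-4\right) \frac{33}{4} = \frac{1}{-1} \left(-3\right) 0 \left(-4\right) \frac{33}{4} = \left(-1\right) \left(-3\right) 0 \cdot \frac{33}{4} = 3 \cdot 0 \cdot \frac{33}{4} = 0 \cdot \frac{33}{4} = 0$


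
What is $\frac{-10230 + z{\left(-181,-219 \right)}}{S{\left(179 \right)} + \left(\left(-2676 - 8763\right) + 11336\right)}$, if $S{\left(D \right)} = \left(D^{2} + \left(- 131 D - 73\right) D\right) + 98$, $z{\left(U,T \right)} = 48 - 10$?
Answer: $\frac{5096}{2089201} \approx 0.0024392$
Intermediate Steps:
$z{\left(U,T \right)} = 38$
$S{\left(D \right)} = 98 + D^{2} + D \left(-73 - 131 D\right)$ ($S{\left(D \right)} = \left(D^{2} + \left(-73 - 131 D\right) D\right) + 98 = \left(D^{2} + D \left(-73 - 131 D\right)\right) + 98 = 98 + D^{2} + D \left(-73 - 131 D\right)$)
$\frac{-10230 + z{\left(-181,-219 \right)}}{S{\left(179 \right)} + \left(\left(-2676 - 8763\right) + 11336\right)} = \frac{-10230 + 38}{\left(98 - 130 \cdot 179^{2} - 13067\right) + \left(\left(-2676 - 8763\right) + 11336\right)} = - \frac{10192}{\left(98 - 4165330 - 13067\right) + \left(-11439 + 11336\right)} = - \frac{10192}{\left(98 - 4165330 - 13067\right) - 103} = - \frac{10192}{-4178299 - 103} = - \frac{10192}{-4178402} = \left(-10192\right) \left(- \frac{1}{4178402}\right) = \frac{5096}{2089201}$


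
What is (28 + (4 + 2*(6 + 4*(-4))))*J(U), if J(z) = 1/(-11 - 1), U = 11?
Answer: -1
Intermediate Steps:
J(z) = -1/12 (J(z) = 1/(-12) = -1/12)
(28 + (4 + 2*(6 + 4*(-4))))*J(U) = (28 + (4 + 2*(6 + 4*(-4))))*(-1/12) = (28 + (4 + 2*(6 - 16)))*(-1/12) = (28 + (4 + 2*(-10)))*(-1/12) = (28 + (4 - 20))*(-1/12) = (28 - 16)*(-1/12) = 12*(-1/12) = -1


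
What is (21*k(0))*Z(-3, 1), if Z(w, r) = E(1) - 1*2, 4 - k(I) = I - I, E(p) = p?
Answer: -84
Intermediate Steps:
k(I) = 4 (k(I) = 4 - (I - I) = 4 - 1*0 = 4 + 0 = 4)
Z(w, r) = -1 (Z(w, r) = 1 - 1*2 = 1 - 2 = -1)
(21*k(0))*Z(-3, 1) = (21*4)*(-1) = 84*(-1) = -84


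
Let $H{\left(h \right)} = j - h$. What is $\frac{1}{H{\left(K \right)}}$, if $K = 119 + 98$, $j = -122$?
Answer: $- \frac{1}{339} \approx -0.0029499$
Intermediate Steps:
$K = 217$
$H{\left(h \right)} = -122 - h$
$\frac{1}{H{\left(K \right)}} = \frac{1}{-122 - 217} = \frac{1}{-339} = - \frac{1}{339}$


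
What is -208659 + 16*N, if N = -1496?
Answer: -232595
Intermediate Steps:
-208659 + 16*N = -208659 + 16*(-1496) = -208659 - 23936 = -232595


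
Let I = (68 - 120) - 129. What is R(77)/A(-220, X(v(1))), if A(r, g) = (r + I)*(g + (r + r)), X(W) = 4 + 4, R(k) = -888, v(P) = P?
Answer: -37/7218 ≈ -0.0051261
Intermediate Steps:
I = -181 (I = -52 - 129 = -181)
X(W) = 8
A(r, g) = (-181 + r)*(g + 2*r) (A(r, g) = (r - 181)*(g + (r + r)) = (-181 + r)*(g + 2*r))
R(77)/A(-220, X(v(1))) = -888/(-362*(-220) - 181*8 + 2*(-220)² + 8*(-220)) = -888/(79640 - 1448 + 2*48400 - 1760) = -888/(79640 - 1448 + 96800 - 1760) = -888/173232 = -888*1/173232 = -37/7218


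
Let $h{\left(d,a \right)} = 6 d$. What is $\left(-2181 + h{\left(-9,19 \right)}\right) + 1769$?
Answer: $-466$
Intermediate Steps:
$\left(-2181 + h{\left(-9,19 \right)}\right) + 1769 = \left(-2181 + 6 \left(-9\right)\right) + 1769 = \left(-2181 - 54\right) + 1769 = -2235 + 1769 = -466$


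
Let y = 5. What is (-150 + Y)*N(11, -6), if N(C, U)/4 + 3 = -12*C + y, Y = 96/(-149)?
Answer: 11671920/149 ≈ 78335.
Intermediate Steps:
Y = -96/149 (Y = 96*(-1/149) = -96/149 ≈ -0.64430)
N(C, U) = 8 - 48*C (N(C, U) = -12 + 4*(-12*C + 5) = -12 + 4*(5 - 12*C) = -12 + (20 - 48*C) = 8 - 48*C)
(-150 + Y)*N(11, -6) = (-150 - 96/149)*(8 - 48*11) = -22446*(8 - 528)/149 = -22446/149*(-520) = 11671920/149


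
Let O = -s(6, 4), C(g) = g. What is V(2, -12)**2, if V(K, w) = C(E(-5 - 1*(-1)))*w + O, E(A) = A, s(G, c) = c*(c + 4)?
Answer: 256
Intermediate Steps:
s(G, c) = c*(4 + c)
O = -32 (O = -4*(4 + 4) = -4*8 = -1*32 = -32)
V(K, w) = -32 - 4*w (V(K, w) = (-5 - 1*(-1))*w - 32 = (-5 + 1)*w - 32 = -4*w - 32 = -32 - 4*w)
V(2, -12)**2 = (-32 - 4*(-12))**2 = (-32 + 48)**2 = 16**2 = 256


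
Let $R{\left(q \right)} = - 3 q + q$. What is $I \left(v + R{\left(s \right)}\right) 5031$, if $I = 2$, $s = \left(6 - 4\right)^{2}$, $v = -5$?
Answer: $-130806$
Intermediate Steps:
$s = 4$ ($s = 2^{2} = 4$)
$R{\left(q \right)} = - 2 q$
$I \left(v + R{\left(s \right)}\right) 5031 = 2 \left(-5 - 8\right) 5031 = 2 \left(-13\right) 5031 = \left(-26\right) 5031 = -130806$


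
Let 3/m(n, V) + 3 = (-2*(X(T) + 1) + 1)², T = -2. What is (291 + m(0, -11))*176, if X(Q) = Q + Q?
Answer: 1178232/23 ≈ 51228.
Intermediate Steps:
X(Q) = 2*Q
m(n, V) = 3/46 (m(n, V) = 3/(-3 + (-2*(2*(-2) + 1) + 1)²) = 3/(-3 + (-2*(-4 + 1) + 1)²) = 3/(-3 + (-2*(-3) + 1)²) = 3/(-3 + (6 + 1)²) = 3/(-3 + 7²) = 3/(-3 + 49) = 3/46)
(291 + m(0, -11))*176 = (291 + 3/46)*176 = (13389/46)*176 = 1178232/23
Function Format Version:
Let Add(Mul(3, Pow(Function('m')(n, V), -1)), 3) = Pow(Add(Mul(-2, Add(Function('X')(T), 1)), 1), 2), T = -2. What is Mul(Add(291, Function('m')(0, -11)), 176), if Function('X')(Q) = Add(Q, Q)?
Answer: Rational(1178232, 23) ≈ 51228.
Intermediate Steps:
Function('X')(Q) = Mul(2, Q)
Function('m')(n, V) = Rational(3, 46) (Function('m')(n, V) = Mul(3, Pow(Add(-3, Pow(Add(Mul(-2, Add(Mul(2, -2), 1)), 1), 2)), -1)) = Mul(3, Pow(Add(-3, Pow(Add(Mul(-2, Add(-4, 1)), 1), 2)), -1)) = Mul(3, Pow(Add(-3, Pow(Add(Mul(-2, -3), 1), 2)), -1)) = Mul(3, Pow(Add(-3, Pow(Add(6, 1), 2)), -1)) = Mul(3, Pow(Add(-3, Pow(7, 2)), -1)) = Mul(3, Pow(Add(-3, 49), -1)) = Mul(3, Pow(46, -1)) = Mul(3, Rational(1, 46)) = Rational(3, 46))
Mul(Add(291, Function('m')(0, -11)), 176) = Mul(Add(291, Rational(3, 46)), 176) = Mul(Rational(13389, 46), 176) = Rational(1178232, 23)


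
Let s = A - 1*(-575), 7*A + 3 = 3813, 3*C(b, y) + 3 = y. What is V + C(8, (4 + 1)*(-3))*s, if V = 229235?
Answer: 1557635/7 ≈ 2.2252e+5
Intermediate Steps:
C(b, y) = -1 + y/3
A = 3810/7 (A = -3/7 + (1/7)*3813 = -3/7 + 3813/7 = 3810/7 ≈ 544.29)
s = 7835/7 (s = 3810/7 - 1*(-575) = 3810/7 + 575 = 7835/7 ≈ 1119.3)
V + C(8, (4 + 1)*(-3))*s = 229235 + (-1 + ((4 + 1)*(-3))/3)*(7835/7) = 229235 + (-1 + (5*(-3))/3)*(7835/7) = 229235 + (-1 + (1/3)*(-15))*(7835/7) = 229235 + (-1 - 5)*(7835/7) = 229235 - 6*7835/7 = 229235 - 47010/7 = 1557635/7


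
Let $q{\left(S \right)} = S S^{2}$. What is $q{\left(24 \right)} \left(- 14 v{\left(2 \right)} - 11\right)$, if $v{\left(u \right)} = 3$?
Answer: $-732672$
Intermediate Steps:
$q{\left(S \right)} = S^{3}$
$q{\left(24 \right)} \left(- 14 v{\left(2 \right)} - 11\right) = 24^{3} \left(\left(-14\right) 3 - 11\right) = 13824 \left(-42 - 11\right) = 13824 \left(-53\right) = -732672$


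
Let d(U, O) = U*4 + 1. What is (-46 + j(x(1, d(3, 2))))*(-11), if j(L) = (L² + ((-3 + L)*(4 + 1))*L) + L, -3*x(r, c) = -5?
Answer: 1738/3 ≈ 579.33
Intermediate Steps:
d(U, O) = 1 + 4*U (d(U, O) = 4*U + 1 = 1 + 4*U)
x(r, c) = 5/3 (x(r, c) = -⅓*(-5) = 5/3)
j(L) = L + L² + L*(-15 + 5*L) (j(L) = (L² + ((-3 + L)*5)*L) + L = (L² + (-15 + 5*L)*L) + L = (L² + L*(-15 + 5*L)) + L = L + L² + L*(-15 + 5*L))
(-46 + j(x(1, d(3, 2))))*(-11) = (-46 + 2*(5/3)*(-7 + 3*(5/3)))*(-11) = (-46 + 2*(5/3)*(-7 + 5))*(-11) = (-46 + 2*(5/3)*(-2))*(-11) = (-46 - 20/3)*(-11) = -158/3*(-11) = 1738/3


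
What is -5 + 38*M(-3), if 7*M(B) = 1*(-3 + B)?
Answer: -263/7 ≈ -37.571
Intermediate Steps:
M(B) = -3/7 + B/7 (M(B) = (1*(-3 + B))/7 = (-3 + B)/7 = -3/7 + B/7)
-5 + 38*M(-3) = -5 + 38*(-3/7 + (⅐)*(-3)) = -5 + 38*(-3/7 - 3/7) = -5 + 38*(-6/7) = -5 - 228/7 = -263/7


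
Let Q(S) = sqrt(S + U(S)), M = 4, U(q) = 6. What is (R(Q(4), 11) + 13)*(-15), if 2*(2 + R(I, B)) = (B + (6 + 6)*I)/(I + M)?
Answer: -70 - 185*sqrt(10)/4 ≈ -216.26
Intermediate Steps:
Q(S) = sqrt(6 + S) (Q(S) = sqrt(S + 6) = sqrt(6 + S))
R(I, B) = -2 + (B + 12*I)/(2*(4 + I)) (R(I, B) = -2 + ((B + (6 + 6)*I)/(I + 4))/2 = -2 + ((B + 12*I)/(4 + I))/2 = -2 + (B + 12*I)/(2*(4 + I)))
(R(Q(4), 11) + 13)*(-15) = ((-16 + 11 + 8*sqrt(6 + 4))/(2*(4 + sqrt(6 + 4))) + 13)*(-15) = ((-16 + 11 + 8*sqrt(10))/(2*(4 + sqrt(10))) + 13)*(-15) = ((-5 + 8*sqrt(10))/(2*(4 + sqrt(10))) + 13)*(-15) = (13 + (-5 + 8*sqrt(10))/(2*(4 + sqrt(10))))*(-15) = -195 - 15*(-5 + 8*sqrt(10))/(2*(4 + sqrt(10)))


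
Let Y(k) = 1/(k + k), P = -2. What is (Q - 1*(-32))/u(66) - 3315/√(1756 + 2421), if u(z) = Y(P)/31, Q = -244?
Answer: 26288 - 3315*√4177/4177 ≈ 26237.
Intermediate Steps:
Y(k) = 1/(2*k)
u(z) = -1/124 (u(z) = ((½)/(-2))/31 = ((½)*(-½))*(1/31) = -¼*1/31 = -1/124)
(Q - 1*(-32))/u(66) - 3315/√(1756 + 2421) = (-244 - 1*(-32))/(-1/124) - 3315/√(1756 + 2421) = (-244 + 32)*(-124) - 3315*√4177/4177 = -212*(-124) - 3315*√4177/4177 = 26288 - 3315*√4177/4177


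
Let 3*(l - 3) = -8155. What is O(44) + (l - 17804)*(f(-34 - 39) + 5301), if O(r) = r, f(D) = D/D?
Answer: -326380384/3 ≈ -1.0879e+8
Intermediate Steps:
f(D) = 1
l = -8146/3 (l = 3 + (⅓)*(-8155) = 3 - 8155/3 = -8146/3 ≈ -2715.3)
O(44) + (l - 17804)*(f(-34 - 39) + 5301) = 44 + (-8146/3 - 17804)*(1 + 5301) = 44 - 61558/3*5302 = 44 - 326380516/3 = -326380384/3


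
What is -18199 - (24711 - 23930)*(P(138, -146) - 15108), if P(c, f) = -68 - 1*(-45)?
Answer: 11799112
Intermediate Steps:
P(c, f) = -23 (P(c, f) = -68 + 45 = -23)
-18199 - (24711 - 23930)*(P(138, -146) - 15108) = -18199 - (24711 - 23930)*(-23 - 15108) = -18199 - 781*(-15131) = -18199 - 1*(-11817311) = -18199 + 11817311 = 11799112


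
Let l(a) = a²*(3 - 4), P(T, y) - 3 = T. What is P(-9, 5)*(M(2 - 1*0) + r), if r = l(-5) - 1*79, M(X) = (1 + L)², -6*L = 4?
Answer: 1870/3 ≈ 623.33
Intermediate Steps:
P(T, y) = 3 + T
L = -⅔ (L = -⅙*4 = -⅔ ≈ -0.66667)
l(a) = -a² (l(a) = a²*(-1) = -a²)
M(X) = ⅑ (M(X) = (1 - ⅔)² = (⅓)² = ⅑)
r = -104 (r = -1*(-5)² - 1*79 = -1*25 - 79 = -25 - 79 = -104)
P(-9, 5)*(M(2 - 1*0) + r) = (3 - 9)*(⅑ - 104) = -6*(-935/9) = 1870/3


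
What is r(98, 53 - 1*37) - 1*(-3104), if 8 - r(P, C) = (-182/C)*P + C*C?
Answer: 15883/4 ≈ 3970.8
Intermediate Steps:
r(P, C) = 8 - C² + 182*P/C (r(P, C) = 8 - ((-182/C)*P + C*C) = 8 - (-182*P/C + C²) = 8 - (C² - 182*P/C) = 8 + (-C² + 182*P/C) = 8 - C² + 182*P/C)
r(98, 53 - 1*37) - 1*(-3104) = (8 - (53 - 1*37)² + 182*98/(53 - 1*37)) - 1*(-3104) = (8 - (53 - 37)² + 182*98/(53 - 37)) + 3104 = (8 - 1*16² + 182*98/16) + 3104 = (8 - 1*256 + 182*98*(1/16)) + 3104 = (8 - 256 + 4459/4) + 3104 = 3467/4 + 3104 = 15883/4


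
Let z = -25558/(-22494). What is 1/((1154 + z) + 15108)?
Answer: 11247/182911493 ≈ 6.1489e-5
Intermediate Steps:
z = 12779/11247 (z = -25558*(-1/22494) = 12779/11247 ≈ 1.1362)
1/((1154 + z) + 15108) = 1/((1154 + 12779/11247) + 15108) = 1/(12991817/11247 + 15108) = 1/(182911493/11247) = 11247/182911493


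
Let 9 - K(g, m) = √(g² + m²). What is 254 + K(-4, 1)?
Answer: 263 - √17 ≈ 258.88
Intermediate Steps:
K(g, m) = 9 - √(g² + m²)
254 + K(-4, 1) = 254 + (9 - √((-4)² + 1²)) = 254 + (9 - √(16 + 1)) = 254 + (9 - √17) = 263 - √17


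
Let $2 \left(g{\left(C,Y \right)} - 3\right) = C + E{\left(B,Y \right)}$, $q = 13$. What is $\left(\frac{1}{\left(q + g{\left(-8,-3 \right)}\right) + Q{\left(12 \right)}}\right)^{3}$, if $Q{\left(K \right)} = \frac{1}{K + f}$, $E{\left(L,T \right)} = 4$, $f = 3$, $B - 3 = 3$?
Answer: $\frac{3375}{9393931} \approx 0.00035927$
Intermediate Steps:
$B = 6$ ($B = 3 + 3 = 6$)
$Q{\left(K \right)} = \frac{1}{3 + K}$ ($Q{\left(K \right)} = \frac{1}{K + 3} = \frac{1}{3 + K}$)
$g{\left(C,Y \right)} = 5 + \frac{C}{2}$ ($g{\left(C,Y \right)} = 3 + \frac{C + 4}{2} = 3 + \frac{4 + C}{2} = 3 + \left(2 + \frac{C}{2}\right) = 5 + \frac{C}{2}$)
$\left(\frac{1}{\left(q + g{\left(-8,-3 \right)}\right) + Q{\left(12 \right)}}\right)^{3} = \left(\frac{1}{\left(13 + \left(5 + \frac{1}{2} \left(-8\right)\right)\right) + \frac{1}{3 + 12}}\right)^{3} = \left(\frac{1}{\left(13 + \left(5 - 4\right)\right) + \frac{1}{15}}\right)^{3} = \left(\frac{1}{\left(13 + 1\right) + \frac{1}{15}}\right)^{3} = \left(\frac{1}{14 + \frac{1}{15}}\right)^{3} = \left(\frac{1}{\frac{211}{15}}\right)^{3} = \left(\frac{15}{211}\right)^{3} = \frac{3375}{9393931}$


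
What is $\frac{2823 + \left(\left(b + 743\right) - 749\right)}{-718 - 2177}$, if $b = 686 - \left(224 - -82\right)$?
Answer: $- \frac{3197}{2895} \approx -1.1043$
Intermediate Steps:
$b = 380$ ($b = 686 - \left(224 + 82\right) = 686 - 306 = 380$)
$\frac{2823 + \left(\left(b + 743\right) - 749\right)}{-718 - 2177} = \frac{2823 + \left(\left(380 + 743\right) - 749\right)}{-718 - 2177} = \frac{2823 + \left(1123 - 749\right)}{-2895} = \left(2823 + 374\right) \left(- \frac{1}{2895}\right) = 3197 \left(- \frac{1}{2895}\right) = - \frac{3197}{2895}$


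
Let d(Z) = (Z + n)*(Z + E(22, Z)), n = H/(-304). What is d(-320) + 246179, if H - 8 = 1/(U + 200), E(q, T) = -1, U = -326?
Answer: 234465799/672 ≈ 3.4891e+5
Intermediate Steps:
H = 1007/126 (H = 8 + 1/(-326 + 200) = 8 + 1/(-126) = 8 - 1/126 = 1007/126 ≈ 7.9921)
n = -53/2016 (n = (1007/126)/(-304) = (1007/126)*(-1/304) = -53/2016 ≈ -0.026290)
d(Z) = (-1 + Z)*(-53/2016 + Z) (d(Z) = (Z - 53/2016)*(Z - 1) = (-53/2016 + Z)*(-1 + Z) = (-1 + Z)*(-53/2016 + Z))
d(-320) + 246179 = (53/2016 + (-320)**2 - 2069/2016*(-320)) + 246179 = (53/2016 + 102400 + 20690/63) + 246179 = 69033511/672 + 246179 = 234465799/672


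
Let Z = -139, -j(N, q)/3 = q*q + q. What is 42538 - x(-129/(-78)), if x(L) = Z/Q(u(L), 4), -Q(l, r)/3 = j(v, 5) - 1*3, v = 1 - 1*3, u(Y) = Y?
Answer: 11868241/279 ≈ 42539.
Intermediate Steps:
v = -2 (v = 1 - 3 = -2)
j(N, q) = -3*q - 3*q**2 (j(N, q) = -3*(q*q + q) = -3*(q**2 + q) = -3*(q + q**2) = -3*q - 3*q**2)
Q(l, r) = 279 (Q(l, r) = -3*(-3*5*(1 + 5) - 1*3) = -3*(-3*5*6 - 3) = -3*(-90 - 3) = -3*(-93) = 279)
x(L) = -139/279
42538 - x(-129/(-78)) = 42538 - 1*(-139/279) = 42538 + 139/279 = 11868241/279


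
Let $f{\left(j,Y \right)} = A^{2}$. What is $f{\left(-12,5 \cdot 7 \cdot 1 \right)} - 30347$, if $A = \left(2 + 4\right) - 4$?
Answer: $-30343$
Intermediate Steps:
$A = 2$ ($A = 6 - 4 = 2$)
$f{\left(j,Y \right)} = 4$ ($f{\left(j,Y \right)} = 2^{2} = 4$)
$f{\left(-12,5 \cdot 7 \cdot 1 \right)} - 30347 = 4 - 30347 = -30343$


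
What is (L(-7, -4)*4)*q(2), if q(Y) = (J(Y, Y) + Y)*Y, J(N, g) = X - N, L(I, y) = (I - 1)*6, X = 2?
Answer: -768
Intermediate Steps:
L(I, y) = -6 + 6*I (L(I, y) = (-1 + I)*6 = -6 + 6*I)
J(N, g) = 2 - N
q(Y) = 2*Y (q(Y) = ((2 - Y) + Y)*Y = 2*Y)
(L(-7, -4)*4)*q(2) = ((-6 + 6*(-7))*4)*(2*2) = ((-6 - 42)*4)*4 = -48*4*4 = -192*4 = -768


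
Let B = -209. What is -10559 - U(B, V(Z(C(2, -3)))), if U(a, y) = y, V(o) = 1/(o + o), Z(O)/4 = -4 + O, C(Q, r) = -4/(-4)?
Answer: -253415/24 ≈ -10559.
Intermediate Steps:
C(Q, r) = 1 (C(Q, r) = -4*(-¼) = 1)
Z(O) = -16 + 4*O (Z(O) = 4*(-4 + O) = -16 + 4*O)
V(o) = 1/(2*o)
-10559 - U(B, V(Z(C(2, -3)))) = -10559 - 1/(2*(-16 + 4*1)) = -10559 - 1/(2*(-16 + 4)) = -10559 - 1/(2*(-12)) = -10559 - (-1)/(2*12) = -10559 - 1*(-1/24) = -10559 + 1/24 = -253415/24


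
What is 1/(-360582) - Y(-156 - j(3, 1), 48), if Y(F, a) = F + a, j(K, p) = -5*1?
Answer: 37139945/360582 ≈ 103.00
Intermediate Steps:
j(K, p) = -5
1/(-360582) - Y(-156 - j(3, 1), 48) = 1/(-360582) - ((-156 - 1*(-5)) + 48) = -1/360582 - ((-156 + 5) + 48) = -1/360582 - (-151 + 48) = -1/360582 - 1*(-103) = -1/360582 + 103 = 37139945/360582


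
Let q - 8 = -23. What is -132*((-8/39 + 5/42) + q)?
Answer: 181214/91 ≈ 1991.4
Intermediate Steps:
q = -15 (q = 8 - 23 = -15)
-132*((-8/39 + 5/42) + q) = -132*((-8/39 + 5/42) - 15) = -132*(-47/546 - 15) = -132*(-8237/546) = 181214/91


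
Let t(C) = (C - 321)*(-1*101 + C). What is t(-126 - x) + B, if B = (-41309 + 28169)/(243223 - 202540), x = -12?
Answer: 1268288145/13561 ≈ 93525.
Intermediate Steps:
t(C) = (-321 + C)*(-101 + C)
B = -4380/13561 (B = -13140/40683 = -13140*1/40683 = -4380/13561 ≈ -0.32299)
t(-126 - x) + B = (32421 + (-126 - 1*(-12))**2 - 422*(-126 - 1*(-12))) - 4380/13561 = (32421 + (-126 + 12)**2 - 422*(-126 + 12)) - 4380/13561 = (32421 + (-114)**2 - 422*(-114)) - 4380/13561 = (32421 + 12996 + 48108) - 4380/13561 = 93525 - 4380/13561 = 1268288145/13561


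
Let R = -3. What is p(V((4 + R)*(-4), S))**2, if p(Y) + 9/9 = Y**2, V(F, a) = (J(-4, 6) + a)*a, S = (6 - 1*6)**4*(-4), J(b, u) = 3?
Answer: 1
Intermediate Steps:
S = 0 (S = (6 - 6)**4*(-4) = 0**4*(-4) = 0*(-4) = 0)
V(F, a) = a*(3 + a) (V(F, a) = (3 + a)*a = a*(3 + a))
p(Y) = -1 + Y**2
p(V((4 + R)*(-4), S))**2 = (-1 + (0*(3 + 0))**2)**2 = (-1 + (0*3)**2)**2 = (-1 + 0**2)**2 = (-1 + 0)**2 = (-1)**2 = 1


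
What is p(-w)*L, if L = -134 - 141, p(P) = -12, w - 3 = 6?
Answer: 3300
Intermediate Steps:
w = 9 (w = 3 + 6 = 9)
L = -275
p(-w)*L = -12*(-275) = 3300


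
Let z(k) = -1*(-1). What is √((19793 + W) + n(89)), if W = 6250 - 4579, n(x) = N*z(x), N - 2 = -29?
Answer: √21437 ≈ 146.41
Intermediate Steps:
N = -27 (N = 2 - 29 = -27)
z(k) = 1
n(x) = -27 (n(x) = -27*1 = -27)
W = 1671
√((19793 + W) + n(89)) = √((19793 + 1671) - 27) = √(21464 - 27) = √21437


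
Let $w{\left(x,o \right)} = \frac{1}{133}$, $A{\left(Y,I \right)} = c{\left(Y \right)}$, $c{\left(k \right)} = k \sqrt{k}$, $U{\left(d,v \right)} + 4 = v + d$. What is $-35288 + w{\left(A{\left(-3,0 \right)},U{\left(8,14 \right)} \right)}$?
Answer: $- \frac{4693303}{133} \approx -35288.0$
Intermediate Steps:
$U{\left(d,v \right)} = -4 + d + v$ ($U{\left(d,v \right)} = -4 + \left(v + d\right) = -4 + \left(d + v\right) = -4 + d + v$)
$c{\left(k \right)} = k^{\frac{3}{2}}$
$A{\left(Y,I \right)} = Y^{\frac{3}{2}}$
$w{\left(x,o \right)} = \frac{1}{133}$
$-35288 + w{\left(A{\left(-3,0 \right)},U{\left(8,14 \right)} \right)} = -35288 + \frac{1}{133} = - \frac{4693303}{133}$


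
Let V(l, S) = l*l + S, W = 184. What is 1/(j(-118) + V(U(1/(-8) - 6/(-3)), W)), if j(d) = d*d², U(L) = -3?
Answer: -1/1642839 ≈ -6.0870e-7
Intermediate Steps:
j(d) = d³
V(l, S) = S + l² (V(l, S) = l² + S = S + l²)
1/(j(-118) + V(U(1/(-8) - 6/(-3)), W)) = 1/((-118)³ + (184 + (-3)²)) = 1/(-1643032 + (184 + 9)) = 1/(-1643032 + 193) = 1/(-1642839) = -1/1642839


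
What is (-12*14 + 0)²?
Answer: 28224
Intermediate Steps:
(-12*14 + 0)² = (-168 + 0)² = (-168)² = 28224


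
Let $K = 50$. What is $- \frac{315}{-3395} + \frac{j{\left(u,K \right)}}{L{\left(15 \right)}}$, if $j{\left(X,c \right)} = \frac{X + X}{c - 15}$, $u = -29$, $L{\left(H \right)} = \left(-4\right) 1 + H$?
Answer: $- \frac{2161}{37345} \approx -0.057866$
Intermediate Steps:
$L{\left(H \right)} = -4 + H$
$j{\left(X,c \right)} = \frac{2 X}{-15 + c}$
$- \frac{315}{-3395} + \frac{j{\left(u,K \right)}}{L{\left(15 \right)}} = - \frac{315}{-3395} + \frac{2 \left(-29\right) \frac{1}{-15 + 50}}{-4 + 15} = \left(-315\right) \left(- \frac{1}{3395}\right) + \frac{2 \left(-29\right) \frac{1}{35}}{11} = \frac{9}{97} + 2 \left(-29\right) \frac{1}{35} \cdot \frac{1}{11} = \frac{9}{97} - \frac{58}{385} = - \frac{2161}{37345}$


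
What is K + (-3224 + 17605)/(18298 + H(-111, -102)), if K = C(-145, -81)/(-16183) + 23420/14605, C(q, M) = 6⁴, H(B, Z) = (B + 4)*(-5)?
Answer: 2036066645031/890246136319 ≈ 2.2871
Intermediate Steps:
H(B, Z) = -20 - 5*B (H(B, Z) = (4 + B)*(-5) = -20 - 5*B)
C(q, M) = 1296
K = 72015556/47270543 (K = 1296/(-16183) + 23420/14605 = 1296*(-1/16183) + 23420*(1/14605) = -1296/16183 + 4684/2921 = 72015556/47270543 ≈ 1.5235)
K + (-3224 + 17605)/(18298 + H(-111, -102)) = 72015556/47270543 + (-3224 + 17605)/(18298 + (-20 - 5*(-111))) = 72015556/47270543 + 14381/(18298 + (-20 + 555)) = 72015556/47270543 + 14381/(18298 + 535) = 72015556/47270543 + 14381/18833 = 2036066645031/890246136319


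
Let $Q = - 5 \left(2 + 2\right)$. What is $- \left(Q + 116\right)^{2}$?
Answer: $-9216$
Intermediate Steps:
$Q = -20$ ($Q = \left(-5\right) 4 = -20$)
$- \left(Q + 116\right)^{2} = - \left(-20 + 116\right)^{2} = - 96^{2} = \left(-1\right) 9216 = -9216$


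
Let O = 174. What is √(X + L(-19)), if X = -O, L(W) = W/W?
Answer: I*√173 ≈ 13.153*I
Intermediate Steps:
L(W) = 1
X = -174 (X = -1*174 = -174)
√(X + L(-19)) = √(-174 + 1) = √(-173) = I*√173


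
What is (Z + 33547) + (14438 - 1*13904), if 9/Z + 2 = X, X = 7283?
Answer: 27571530/809 ≈ 34081.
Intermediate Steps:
Z = 1/809 (Z = 9/(-2 + 7283) = 9/7281 = 9*(1/7281) = 1/809 ≈ 0.0012361)
(Z + 33547) + (14438 - 1*13904) = (1/809 + 33547) + (14438 - 1*13904) = 27139524/809 + (14438 - 13904) = 27139524/809 + 534 = 27571530/809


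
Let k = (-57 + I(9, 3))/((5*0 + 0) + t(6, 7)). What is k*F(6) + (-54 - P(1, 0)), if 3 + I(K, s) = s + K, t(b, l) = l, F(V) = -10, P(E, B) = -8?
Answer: 158/7 ≈ 22.571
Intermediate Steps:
I(K, s) = -3 + K + s (I(K, s) = -3 + (s + K) = -3 + (K + s) = -3 + K + s)
k = -48/7 (k = (-57 + (-3 + 9 + 3))/((5*0 + 0) + 7) = (-57 + 9)/((0 + 0) + 7) = -48/(0 + 7) = -48/7 ≈ -6.8571)
k*F(6) + (-54 - P(1, 0)) = -48/7*(-10) + (-54 - 1*(-8)) = 480/7 + (-54 + 8) = 480/7 - 46 = 158/7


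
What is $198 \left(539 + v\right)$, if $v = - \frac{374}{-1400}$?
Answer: $\frac{37371213}{350} \approx 1.0677 \cdot 10^{5}$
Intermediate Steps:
$v = \frac{187}{700}$ ($v = \left(-374\right) \left(- \frac{1}{1400}\right) = \frac{187}{700} \approx 0.26714$)
$198 \left(539 + v\right) = 198 \left(539 + \frac{187}{700}\right) = 198 \cdot \frac{377487}{700} = \frac{37371213}{350}$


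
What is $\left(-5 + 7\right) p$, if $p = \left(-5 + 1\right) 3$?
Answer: $-24$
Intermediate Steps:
$p = -12$ ($p = \left(-4\right) 3 = -12$)
$\left(-5 + 7\right) p = \left(-5 + 7\right) \left(-12\right) = 2 \left(-12\right) = -24$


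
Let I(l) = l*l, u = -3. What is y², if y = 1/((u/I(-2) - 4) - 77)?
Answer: 16/106929 ≈ 0.00014963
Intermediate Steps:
I(l) = l²
y = -4/327 (y = 1/((-3/((-2)²) - 4) - 77) = 1/((-3/4 - 4) - 77) = 1/((-3*¼ - 4) - 77) = 1/((-¾ - 4) - 77) = 1/(-19/4 - 77) = 1/(-327/4) = -4/327 ≈ -0.012232)
y² = (-4/327)² = 16/106929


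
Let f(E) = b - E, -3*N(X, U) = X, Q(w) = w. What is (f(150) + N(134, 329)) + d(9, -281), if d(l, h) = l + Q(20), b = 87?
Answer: -236/3 ≈ -78.667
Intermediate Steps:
N(X, U) = -X/3
d(l, h) = 20 + l (d(l, h) = l + 20 = 20 + l)
f(E) = 87 - E
(f(150) + N(134, 329)) + d(9, -281) = ((87 - 1*150) - 1/3*134) + (20 + 9) = ((87 - 150) - 134/3) + 29 = (-63 - 134/3) + 29 = -323/3 + 29 = -236/3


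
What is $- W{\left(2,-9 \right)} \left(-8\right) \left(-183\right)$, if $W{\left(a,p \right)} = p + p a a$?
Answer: $65880$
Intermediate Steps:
$W{\left(a,p \right)} = p + p a^{2}$
$- W{\left(2,-9 \right)} \left(-8\right) \left(-183\right) = - \left(-9\right) \left(1 + 2^{2}\right) \left(-8\right) \left(-183\right) = - \left(-9\right) \left(1 + 4\right) \left(-8\right) \left(-183\right) = - \left(-9\right) 5 \left(-8\right) \left(-183\right) = \left(-1\right) \left(-45\right) \left(-8\right) \left(-183\right) = 45 \left(-8\right) \left(-183\right) = \left(-360\right) \left(-183\right) = 65880$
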